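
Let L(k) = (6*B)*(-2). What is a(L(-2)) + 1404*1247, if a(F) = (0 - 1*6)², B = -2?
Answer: 1750824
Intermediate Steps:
L(k) = 24 (L(k) = (6*(-2))*(-2) = -12*(-2) = 24)
a(F) = 36 (a(F) = (0 - 6)² = (-6)² = 36)
a(L(-2)) + 1404*1247 = 36 + 1404*1247 = 36 + 1750788 = 1750824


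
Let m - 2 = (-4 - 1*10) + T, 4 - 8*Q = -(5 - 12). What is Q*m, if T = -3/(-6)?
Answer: 69/16 ≈ 4.3125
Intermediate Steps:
T = 1/2 (T = -3*(-1/6) = 1/2 ≈ 0.50000)
Q = -3/8 (Q = 1/2 - (-1)*(5 - 12)/8 = 1/2 - (-1)*(-7)/8 = 1/2 - 1/8*7 = 1/2 - 7/8 = -3/8 ≈ -0.37500)
m = -23/2 (m = 2 + ((-4 - 1*10) + 1/2) = 2 + ((-4 - 10) + 1/2) = 2 + (-14 + 1/2) = 2 - 27/2 = -23/2 ≈ -11.500)
Q*m = -3/8*(-23/2) = 69/16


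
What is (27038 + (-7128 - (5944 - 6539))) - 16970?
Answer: 3535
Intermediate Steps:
(27038 + (-7128 - (5944 - 6539))) - 16970 = (27038 + (-7128 - 1*(-595))) - 16970 = (27038 + (-7128 + 595)) - 16970 = (27038 - 6533) - 16970 = 20505 - 16970 = 3535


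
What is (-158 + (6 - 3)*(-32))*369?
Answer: -93726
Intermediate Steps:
(-158 + (6 - 3)*(-32))*369 = (-158 + 3*(-32))*369 = (-158 - 96)*369 = -254*369 = -93726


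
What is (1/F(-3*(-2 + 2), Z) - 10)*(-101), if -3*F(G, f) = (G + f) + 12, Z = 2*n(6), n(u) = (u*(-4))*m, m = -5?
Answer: 84941/84 ≈ 1011.2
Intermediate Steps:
n(u) = 20*u (n(u) = (u*(-4))*(-5) = -4*u*(-5) = 20*u)
Z = 240 (Z = 2*(20*6) = 2*120 = 240)
F(G, f) = -4 - G/3 - f/3 (F(G, f) = -((G + f) + 12)/3 = -(12 + G + f)/3 = -4 - G/3 - f/3)
(1/F(-3*(-2 + 2), Z) - 10)*(-101) = (1/(-4 - (-1)*(-2 + 2) - ⅓*240) - 10)*(-101) = (1/(-4 - (-1)*0 - 80) - 10)*(-101) = (1/(-4 - ⅓*0 - 80) - 10)*(-101) = (1/(-4 + 0 - 80) - 10)*(-101) = (1/(-84) - 10)*(-101) = (-1/84 - 10)*(-101) = -841/84*(-101) = 84941/84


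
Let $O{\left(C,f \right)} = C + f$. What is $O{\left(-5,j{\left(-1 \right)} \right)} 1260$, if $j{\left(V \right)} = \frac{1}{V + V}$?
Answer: $-6930$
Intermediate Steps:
$j{\left(V \right)} = \frac{1}{2 V}$
$O{\left(-5,j{\left(-1 \right)} \right)} 1260 = \left(-5 + \frac{1}{2 \left(-1\right)}\right) 1260 = \left(-5 + \frac{1}{2} \left(-1\right)\right) 1260 = \left(-5 - \frac{1}{2}\right) 1260 = \left(- \frac{11}{2}\right) 1260 = -6930$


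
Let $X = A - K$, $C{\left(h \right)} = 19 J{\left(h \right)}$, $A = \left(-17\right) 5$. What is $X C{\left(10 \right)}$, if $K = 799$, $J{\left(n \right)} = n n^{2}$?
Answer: $-16796000$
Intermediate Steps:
$J{\left(n \right)} = n^{3}$
$A = -85$
$C{\left(h \right)} = 19 h^{3}$
$X = -884$ ($X = -85 - 799 = -884$)
$X C{\left(10 \right)} = - 884 \cdot 19 \cdot 10^{3} = - 884 \cdot 19 \cdot 1000 = \left(-884\right) 19000 = -16796000$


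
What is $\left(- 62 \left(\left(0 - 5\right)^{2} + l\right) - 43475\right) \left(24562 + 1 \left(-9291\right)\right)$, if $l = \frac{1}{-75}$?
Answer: $- \frac{51567311323}{75} \approx -6.8756 \cdot 10^{8}$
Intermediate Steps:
$l = - \frac{1}{75} \approx -0.013333$
$\left(- 62 \left(\left(0 - 5\right)^{2} + l\right) - 43475\right) \left(24562 + 1 \left(-9291\right)\right) = \left(- 62 \left(\left(0 - 5\right)^{2} - \frac{1}{75}\right) - 43475\right) \left(24562 + 1 \left(-9291\right)\right) = \left(- 62 \left(\left(-5\right)^{2} - \frac{1}{75}\right) - 43475\right) \left(24562 - 9291\right) = \left(- 62 \left(25 - \frac{1}{75}\right) - 43475\right) 15271 = \left(\left(-62\right) \frac{1874}{75} - 43475\right) 15271 = \left(- \frac{116188}{75} - 43475\right) 15271 = \left(- \frac{3376813}{75}\right) 15271 = - \frac{51567311323}{75}$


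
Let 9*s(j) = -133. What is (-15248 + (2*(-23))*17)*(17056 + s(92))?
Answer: -2458537130/9 ≈ -2.7317e+8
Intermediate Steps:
s(j) = -133/9 (s(j) = (⅑)*(-133) = -133/9)
(-15248 + (2*(-23))*17)*(17056 + s(92)) = (-15248 + (2*(-23))*17)*(17056 - 133/9) = (-15248 - 46*17)*(153371/9) = (-15248 - 782)*(153371/9) = -16030*153371/9 = -2458537130/9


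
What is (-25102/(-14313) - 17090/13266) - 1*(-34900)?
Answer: 1104461633027/31646043 ≈ 34900.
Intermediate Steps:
(-25102/(-14313) - 17090/13266) - 1*(-34900) = (-25102*(-1/14313) - 17090*1/13266) + 34900 = (25102/14313 - 8545/6633) + 34900 = 14732327/31646043 + 34900 = 1104461633027/31646043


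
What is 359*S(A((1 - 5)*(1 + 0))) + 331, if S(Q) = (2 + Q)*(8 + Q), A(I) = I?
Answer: -2541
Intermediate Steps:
359*S(A((1 - 5)*(1 + 0))) + 331 = 359*(16 + ((1 - 5)*(1 + 0))**2 + 10*((1 - 5)*(1 + 0))) + 331 = 359*(16 + (-4*1)**2 + 10*(-4*1)) + 331 = 359*(16 + (-4)**2 + 10*(-4)) + 331 = 359*(16 + 16 - 40) + 331 = 359*(-8) + 331 = -2872 + 331 = -2541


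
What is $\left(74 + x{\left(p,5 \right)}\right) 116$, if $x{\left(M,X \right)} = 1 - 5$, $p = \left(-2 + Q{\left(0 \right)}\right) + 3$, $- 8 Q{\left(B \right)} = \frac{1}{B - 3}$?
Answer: $8120$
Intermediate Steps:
$Q{\left(B \right)} = - \frac{1}{8 \left(-3 + B\right)}$ ($Q{\left(B \right)} = - \frac{1}{8 \left(B - 3\right)} = - \frac{1}{8 \left(-3 + B\right)}$)
$p = \frac{25}{24}$ ($p = \left(-2 - \frac{1}{-24 + 8 \cdot 0}\right) + 3 = \left(-2 - \frac{1}{-24 + 0}\right) + 3 = \left(-2 - \frac{1}{-24}\right) + 3 = \left(-2 - - \frac{1}{24}\right) + 3 = \left(-2 + \frac{1}{24}\right) + 3 = - \frac{47}{24} + 3 = \frac{25}{24} \approx 1.0417$)
$x{\left(M,X \right)} = -4$ ($x{\left(M,X \right)} = 1 - 5 = -4$)
$\left(74 + x{\left(p,5 \right)}\right) 116 = \left(74 - 4\right) 116 = 70 \cdot 116 = 8120$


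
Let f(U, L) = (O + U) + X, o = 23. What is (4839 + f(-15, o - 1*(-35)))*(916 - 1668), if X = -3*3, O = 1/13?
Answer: -47072192/13 ≈ -3.6209e+6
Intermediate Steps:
O = 1/13 (O = 1*(1/13) = 1/13 ≈ 0.076923)
X = -9
f(U, L) = -116/13 + U (f(U, L) = (1/13 + U) - 9 = -116/13 + U)
(4839 + f(-15, o - 1*(-35)))*(916 - 1668) = (4839 + (-116/13 - 15))*(916 - 1668) = (4839 - 311/13)*(-752) = (62596/13)*(-752) = -47072192/13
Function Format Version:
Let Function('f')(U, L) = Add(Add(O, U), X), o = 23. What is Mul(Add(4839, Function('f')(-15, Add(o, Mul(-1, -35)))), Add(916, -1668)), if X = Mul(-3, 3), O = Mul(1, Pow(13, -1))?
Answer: Rational(-47072192, 13) ≈ -3.6209e+6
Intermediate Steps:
O = Rational(1, 13) (O = Mul(1, Rational(1, 13)) = Rational(1, 13) ≈ 0.076923)
X = -9
Function('f')(U, L) = Add(Rational(-116, 13), U) (Function('f')(U, L) = Add(Add(Rational(1, 13), U), -9) = Add(Rational(-116, 13), U))
Mul(Add(4839, Function('f')(-15, Add(o, Mul(-1, -35)))), Add(916, -1668)) = Mul(Add(4839, Add(Rational(-116, 13), -15)), Add(916, -1668)) = Mul(Add(4839, Rational(-311, 13)), -752) = Mul(Rational(62596, 13), -752) = Rational(-47072192, 13)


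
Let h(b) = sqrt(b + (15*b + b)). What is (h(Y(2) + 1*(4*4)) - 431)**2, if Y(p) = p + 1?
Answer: (431 - sqrt(323))**2 ≈ 1.7059e+5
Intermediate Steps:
Y(p) = 1 + p
h(b) = sqrt(17)*sqrt(b) (h(b) = sqrt(b + 16*b) = sqrt(17*b) = sqrt(17)*sqrt(b))
(h(Y(2) + 1*(4*4)) - 431)**2 = (sqrt(17)*sqrt((1 + 2) + 1*(4*4)) - 431)**2 = (sqrt(17)*sqrt(3 + 1*16) - 431)**2 = (sqrt(17)*sqrt(3 + 16) - 431)**2 = (sqrt(17)*sqrt(19) - 431)**2 = (sqrt(323) - 431)**2 = (-431 + sqrt(323))**2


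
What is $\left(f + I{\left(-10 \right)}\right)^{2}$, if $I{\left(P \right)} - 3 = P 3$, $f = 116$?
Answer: $7921$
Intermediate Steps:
$I{\left(P \right)} = 3 + 3 P$ ($I{\left(P \right)} = 3 + P 3 = 3 + 3 P$)
$\left(f + I{\left(-10 \right)}\right)^{2} = \left(116 + \left(3 + 3 \left(-10\right)\right)\right)^{2} = \left(116 + \left(3 - 30\right)\right)^{2} = \left(116 - 27\right)^{2} = 89^{2} = 7921$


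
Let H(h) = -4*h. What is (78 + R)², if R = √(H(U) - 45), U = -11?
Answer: (78 + I)² ≈ 6083.0 + 156.0*I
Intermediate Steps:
R = I (R = √(-4*(-11) - 45) = √(44 - 45) = √(-1) = I ≈ 1.0*I)
(78 + R)² = (78 + I)²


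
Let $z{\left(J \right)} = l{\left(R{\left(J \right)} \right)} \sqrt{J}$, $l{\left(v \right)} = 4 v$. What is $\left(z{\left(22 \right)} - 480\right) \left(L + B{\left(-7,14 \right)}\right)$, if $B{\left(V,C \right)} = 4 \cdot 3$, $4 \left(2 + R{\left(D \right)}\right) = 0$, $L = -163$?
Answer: $72480 + 1208 \sqrt{22} \approx 78146.0$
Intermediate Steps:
$R{\left(D \right)} = -2$ ($R{\left(D \right)} = -2 + \frac{1}{4} \cdot 0 = -2 + 0 = -2$)
$B{\left(V,C \right)} = 12$
$z{\left(J \right)} = - 8 \sqrt{J}$ ($z{\left(J \right)} = 4 \left(-2\right) \sqrt{J} = - 8 \sqrt{J}$)
$\left(z{\left(22 \right)} - 480\right) \left(L + B{\left(-7,14 \right)}\right) = \left(- 8 \sqrt{22} - 480\right) \left(-163 + 12\right) = \left(-480 - 8 \sqrt{22}\right) \left(-151\right) = 72480 + 1208 \sqrt{22}$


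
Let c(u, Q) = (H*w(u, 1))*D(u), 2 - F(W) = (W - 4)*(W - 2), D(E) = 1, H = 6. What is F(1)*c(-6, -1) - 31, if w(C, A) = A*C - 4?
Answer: 29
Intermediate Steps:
w(C, A) = -4 + A*C
F(W) = 2 - (-4 + W)*(-2 + W) (F(W) = 2 - (W - 4)*(W - 2) = 2 - (-4 + W)*(-2 + W))
c(u, Q) = -24 + 6*u (c(u, Q) = (6*(-4 + 1*u))*1 = (6*(-4 + u))*1 = (-24 + 6*u)*1 = -24 + 6*u)
F(1)*c(-6, -1) - 31 = (-6 - 1*1**2 + 6*1)*(-24 + 6*(-6)) - 31 = (-6 - 1*1 + 6)*(-24 - 36) - 31 = (-6 - 1 + 6)*(-60) - 31 = -1*(-60) - 31 = 60 - 31 = 29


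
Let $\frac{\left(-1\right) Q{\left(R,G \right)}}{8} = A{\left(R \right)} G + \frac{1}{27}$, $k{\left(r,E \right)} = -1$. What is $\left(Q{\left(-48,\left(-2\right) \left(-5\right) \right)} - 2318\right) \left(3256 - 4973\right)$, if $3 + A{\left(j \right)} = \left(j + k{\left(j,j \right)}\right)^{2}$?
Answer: $\frac{9000984458}{27} \approx 3.3337 \cdot 10^{8}$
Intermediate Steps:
$A{\left(j \right)} = -3 + \left(-1 + j\right)^{2}$ ($A{\left(j \right)} = -3 + \left(j - 1\right)^{2} = -3 + \left(-1 + j\right)^{2}$)
$Q{\left(R,G \right)} = - \frac{8}{27} - 8 G \left(-3 + \left(-1 + R\right)^{2}\right)$ ($Q{\left(R,G \right)} = - 8 \left(\left(-3 + \left(-1 + R\right)^{2}\right) G + \frac{1}{27}\right) = - 8 \left(G \left(-3 + \left(-1 + R\right)^{2}\right) + \frac{1}{27}\right) = - 8 \left(\frac{1}{27} + G \left(-3 + \left(-1 + R\right)^{2}\right)\right) = - \frac{8}{27} - 8 G \left(-3 + \left(-1 + R\right)^{2}\right)$)
$\left(Q{\left(-48,\left(-2\right) \left(-5\right) \right)} - 2318\right) \left(3256 - 4973\right) = \left(\left(- \frac{8}{27} - 8 \left(\left(-2\right) \left(-5\right)\right) \left(-3 + \left(-1 - 48\right)^{2}\right)\right) - 2318\right) \left(3256 - 4973\right) = \left(\left(- \frac{8}{27} - 80 \left(-3 + \left(-49\right)^{2}\right)\right) - 2318\right) \left(-1717\right) = \left(\left(- \frac{8}{27} - 80 \left(-3 + 2401\right)\right) - 2318\right) \left(-1717\right) = \left(\left(- \frac{8}{27} - 80 \cdot 2398\right) - 2318\right) \left(-1717\right) = \left(\left(- \frac{8}{27} - 191840\right) - 2318\right) \left(-1717\right) = \left(- \frac{5179688}{27} - 2318\right) \left(-1717\right) = \left(- \frac{5242274}{27}\right) \left(-1717\right) = \frac{9000984458}{27}$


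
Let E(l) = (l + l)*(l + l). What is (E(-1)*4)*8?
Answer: 128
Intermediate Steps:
E(l) = 4*l² (E(l) = (2*l)*(2*l) = 4*l²)
(E(-1)*4)*8 = ((4*(-1)²)*4)*8 = ((4*1)*4)*8 = (4*4)*8 = 16*8 = 128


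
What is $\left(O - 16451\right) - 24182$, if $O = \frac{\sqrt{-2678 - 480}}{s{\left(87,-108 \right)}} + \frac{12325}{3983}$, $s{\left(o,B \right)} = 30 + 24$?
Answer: $- \frac{161828914}{3983} + \frac{i \sqrt{3158}}{54} \approx -40630.0 + 1.0407 i$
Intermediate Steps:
$s{\left(o,B \right)} = 54$
$O = \frac{12325}{3983} + \frac{i \sqrt{3158}}{54}$ ($O = \frac{\sqrt{-2678 - 480}}{54} + \frac{12325}{3983} = \sqrt{-3158} \cdot \frac{1}{54} + 12325 \cdot \frac{1}{3983} = i \sqrt{3158} \cdot \frac{1}{54} + \frac{12325}{3983} = \frac{i \sqrt{3158}}{54} + \frac{12325}{3983} = \frac{12325}{3983} + \frac{i \sqrt{3158}}{54} \approx 3.0944 + 1.0407 i$)
$\left(O - 16451\right) - 24182 = \left(\left(\frac{12325}{3983} + \frac{i \sqrt{3158}}{54}\right) - 16451\right) - 24182 = \left(- \frac{65512008}{3983} + \frac{i \sqrt{3158}}{54}\right) - 24182 = - \frac{161828914}{3983} + \frac{i \sqrt{3158}}{54}$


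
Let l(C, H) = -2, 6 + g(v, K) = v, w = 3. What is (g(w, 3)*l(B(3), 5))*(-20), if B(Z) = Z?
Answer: -120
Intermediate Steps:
g(v, K) = -6 + v
(g(w, 3)*l(B(3), 5))*(-20) = ((-6 + 3)*(-2))*(-20) = -3*(-2)*(-20) = 6*(-20) = -120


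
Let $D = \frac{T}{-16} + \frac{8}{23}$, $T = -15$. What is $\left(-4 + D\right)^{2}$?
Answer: $\frac{998001}{135424} \approx 7.3695$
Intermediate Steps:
$D = \frac{473}{368}$ ($D = - \frac{15}{-16} + \frac{8}{23} = \left(-15\right) \left(- \frac{1}{16}\right) + 8 \cdot \frac{1}{23} = \frac{15}{16} + \frac{8}{23} = \frac{473}{368} \approx 1.2853$)
$\left(-4 + D\right)^{2} = \left(-4 + \frac{473}{368}\right)^{2} = \left(- \frac{999}{368}\right)^{2} = \frac{998001}{135424}$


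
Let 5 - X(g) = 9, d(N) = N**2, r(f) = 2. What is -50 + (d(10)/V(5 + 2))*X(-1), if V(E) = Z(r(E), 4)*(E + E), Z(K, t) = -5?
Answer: -310/7 ≈ -44.286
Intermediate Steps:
V(E) = -10*E (V(E) = -5*(E + E) = -10*E)
X(g) = -4 (X(g) = 5 - 1*9 = 5 - 9 = -4)
-50 + (d(10)/V(5 + 2))*X(-1) = -50 + (10**2/((-10*(5 + 2))))*(-4) = -50 + (100/((-10*7)))*(-4) = -50 + (100/(-70))*(-4) = -50 + (100*(-1/70))*(-4) = -50 - 10/7*(-4) = -50 + 40/7 = -310/7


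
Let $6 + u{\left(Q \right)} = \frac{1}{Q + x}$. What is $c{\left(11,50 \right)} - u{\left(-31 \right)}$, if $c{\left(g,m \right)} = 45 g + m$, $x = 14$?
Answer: $\frac{9368}{17} \approx 551.06$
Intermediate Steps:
$c{\left(g,m \right)} = m + 45 g$
$u{\left(Q \right)} = -6 + \frac{1}{14 + Q}$ ($u{\left(Q \right)} = -6 + \frac{1}{Q + 14} = -6 + \frac{1}{14 + Q}$)
$c{\left(11,50 \right)} - u{\left(-31 \right)} = \left(50 + 45 \cdot 11\right) - \frac{-83 - -186}{14 - 31} = \left(50 + 495\right) - \frac{-83 + 186}{-17} = 545 - \left(- \frac{1}{17}\right) 103 = 545 - - \frac{103}{17} = 545 + \frac{103}{17} = \frac{9368}{17}$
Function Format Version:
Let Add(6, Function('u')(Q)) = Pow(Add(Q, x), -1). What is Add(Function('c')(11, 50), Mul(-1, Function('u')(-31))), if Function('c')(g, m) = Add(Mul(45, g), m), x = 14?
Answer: Rational(9368, 17) ≈ 551.06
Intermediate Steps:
Function('c')(g, m) = Add(m, Mul(45, g))
Function('u')(Q) = Add(-6, Pow(Add(14, Q), -1)) (Function('u')(Q) = Add(-6, Pow(Add(Q, 14), -1)) = Add(-6, Pow(Add(14, Q), -1)))
Add(Function('c')(11, 50), Mul(-1, Function('u')(-31))) = Add(Add(50, Mul(45, 11)), Mul(-1, Mul(Pow(Add(14, -31), -1), Add(-83, Mul(-6, -31))))) = Add(Add(50, 495), Mul(-1, Mul(Pow(-17, -1), Add(-83, 186)))) = Add(545, Mul(-1, Mul(Rational(-1, 17), 103))) = Add(545, Mul(-1, Rational(-103, 17))) = Add(545, Rational(103, 17)) = Rational(9368, 17)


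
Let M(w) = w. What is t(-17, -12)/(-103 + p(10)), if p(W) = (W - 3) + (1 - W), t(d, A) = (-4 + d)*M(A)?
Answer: -12/5 ≈ -2.4000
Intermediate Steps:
t(d, A) = A*(-4 + d) (t(d, A) = (-4 + d)*A = A*(-4 + d))
p(W) = -2 (p(W) = (-3 + W) + (1 - W) = -2)
t(-17, -12)/(-103 + p(10)) = (-12*(-4 - 17))/(-103 - 2) = -12*(-21)/(-105) = 252*(-1/105) = -12/5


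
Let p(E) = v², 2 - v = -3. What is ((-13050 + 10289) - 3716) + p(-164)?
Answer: -6452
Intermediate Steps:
v = 5 (v = 2 - 1*(-3) = 2 + 3 = 5)
p(E) = 25 (p(E) = 5² = 25)
((-13050 + 10289) - 3716) + p(-164) = ((-13050 + 10289) - 3716) + 25 = (-2761 - 3716) + 25 = -6477 + 25 = -6452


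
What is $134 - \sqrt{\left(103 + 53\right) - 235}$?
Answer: $134 - i \sqrt{79} \approx 134.0 - 8.8882 i$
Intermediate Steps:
$134 - \sqrt{\left(103 + 53\right) - 235} = 134 - \sqrt{156 - 235} = 134 - \sqrt{-79} = 134 - i \sqrt{79}$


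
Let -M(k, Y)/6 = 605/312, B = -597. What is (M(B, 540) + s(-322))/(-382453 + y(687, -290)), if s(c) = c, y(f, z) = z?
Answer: 5783/6634212 ≈ 0.00087169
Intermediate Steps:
M(k, Y) = -605/52 (M(k, Y) = -3630/312 = -6*605/312 = -605/52)
(M(B, 540) + s(-322))/(-382453 + y(687, -290)) = (-605/52 - 322)/(-382453 - 290) = -17349/52/(-382743) = -17349/52*(-1/382743) = 5783/6634212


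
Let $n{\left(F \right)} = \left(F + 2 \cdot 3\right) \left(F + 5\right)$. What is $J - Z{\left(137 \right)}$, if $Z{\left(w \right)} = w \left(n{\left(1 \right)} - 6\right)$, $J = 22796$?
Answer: $17864$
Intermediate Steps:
$n{\left(F \right)} = \left(5 + F\right) \left(6 + F\right)$ ($n{\left(F \right)} = \left(F + 6\right) \left(5 + F\right) = \left(6 + F\right) \left(5 + F\right) = \left(5 + F\right) \left(6 + F\right)$)
$Z{\left(w \right)} = 36 w$ ($Z{\left(w \right)} = w \left(\left(30 + 1^{2} + 11 \cdot 1\right) - 6\right) = w \left(\left(30 + 1 + 11\right) - 6\right) = w \left(42 - 6\right) = w 36 = 36 w$)
$J - Z{\left(137 \right)} = 22796 - 36 \cdot 137 = 22796 - 4932 = 17864$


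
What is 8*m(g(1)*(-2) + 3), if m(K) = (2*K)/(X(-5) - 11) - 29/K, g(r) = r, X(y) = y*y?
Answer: -1616/7 ≈ -230.86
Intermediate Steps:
X(y) = y²
m(K) = -29/K + K/7 (m(K) = (2*K)/((-5)² - 11) - 29/K = (2*K)/(25 - 11) - 29/K = (2*K)/14 - 29/K = (2*K)*(1/14) - 29/K = K/7 - 29/K = -29/K + K/7)
8*m(g(1)*(-2) + 3) = 8*(-29/(1*(-2) + 3) + (1*(-2) + 3)/7) = 8*(-29/(-2 + 3) + (-2 + 3)/7) = 8*(-29/1 + (⅐)*1) = 8*(-29*1 + ⅐) = 8*(-29 + ⅐) = 8*(-202/7) = -1616/7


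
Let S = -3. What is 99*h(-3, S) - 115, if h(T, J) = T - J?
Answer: -115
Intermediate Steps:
99*h(-3, S) - 115 = 99*(-3 - 1*(-3)) - 115 = 99*(-3 + 3) - 115 = 99*0 - 115 = 0 - 115 = -115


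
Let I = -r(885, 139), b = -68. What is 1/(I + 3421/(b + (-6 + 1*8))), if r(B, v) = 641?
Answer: -6/4157 ≈ -0.0014433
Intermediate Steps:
I = -641 (I = -1*641 = -641)
1/(I + 3421/(b + (-6 + 1*8))) = 1/(-641 + 3421/(-68 + (-6 + 1*8))) = 1/(-641 + 3421/(-68 + (-6 + 8))) = 1/(-641 + 3421/(-68 + 2)) = 1/(-641 + 3421/(-66)) = 1/(-641 - 1/66*3421) = 1/(-641 - 311/6) = 1/(-4157/6) = -6/4157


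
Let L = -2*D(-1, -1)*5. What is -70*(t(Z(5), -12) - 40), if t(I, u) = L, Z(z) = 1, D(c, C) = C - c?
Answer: 2800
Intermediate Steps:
L = 0 (L = -2*(-1 - 1*(-1))*5 = -2*(-1 + 1)*5 = -2*0*5 = 0*5 = 0)
t(I, u) = 0
-70*(t(Z(5), -12) - 40) = -70*(0 - 40) = -70*(-40) = 2800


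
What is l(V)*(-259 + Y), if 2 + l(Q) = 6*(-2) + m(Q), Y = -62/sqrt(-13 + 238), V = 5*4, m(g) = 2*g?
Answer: -102622/15 ≈ -6841.5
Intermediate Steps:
V = 20
Y = -62/15 (Y = -62/(sqrt(225)) = -62/15 ≈ -4.1333)
l(Q) = -14 + 2*Q (l(Q) = -2 + (6*(-2) + 2*Q) = -2 + (-12 + 2*Q) = -14 + 2*Q)
l(V)*(-259 + Y) = (-14 + 2*20)*(-259 - 62/15) = (-14 + 40)*(-3947/15) = 26*(-3947/15) = -102622/15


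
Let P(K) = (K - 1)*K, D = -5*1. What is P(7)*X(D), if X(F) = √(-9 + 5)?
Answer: 84*I ≈ 84.0*I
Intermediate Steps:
D = -5
X(F) = 2*I (X(F) = √(-4) = 2*I)
P(K) = K*(-1 + K) (P(K) = (-1 + K)*K = K*(-1 + K))
P(7)*X(D) = (7*(-1 + 7))*(2*I) = (7*6)*(2*I) = 42*(2*I) = 84*I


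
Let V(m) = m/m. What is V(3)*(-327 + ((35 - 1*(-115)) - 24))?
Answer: -201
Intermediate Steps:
V(m) = 1
V(3)*(-327 + ((35 - 1*(-115)) - 24)) = 1*(-327 + ((35 - 1*(-115)) - 24)) = 1*(-327 + ((35 + 115) - 24)) = 1*(-327 + (150 - 24)) = 1*(-327 + 126) = 1*(-201) = -201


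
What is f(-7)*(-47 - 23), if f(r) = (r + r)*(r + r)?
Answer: -13720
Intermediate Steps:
f(r) = 4*r² (f(r) = (2*r)*(2*r) = 4*r²)
f(-7)*(-47 - 23) = (4*(-7)²)*(-47 - 23) = (4*49)*(-70) = 196*(-70) = -13720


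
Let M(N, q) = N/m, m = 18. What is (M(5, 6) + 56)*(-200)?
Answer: -101300/9 ≈ -11256.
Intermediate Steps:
M(N, q) = N/18
(M(5, 6) + 56)*(-200) = ((1/18)*5 + 56)*(-200) = (5/18 + 56)*(-200) = (1013/18)*(-200) = -101300/9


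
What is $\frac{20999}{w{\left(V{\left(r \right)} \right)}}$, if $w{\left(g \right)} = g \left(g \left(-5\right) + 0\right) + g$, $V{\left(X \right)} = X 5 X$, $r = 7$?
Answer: $- \frac{20999}{299880} \approx -0.070025$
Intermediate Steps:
$V{\left(X \right)} = 5 X^{2}$ ($V{\left(X \right)} = 5 X X = 5 X^{2}$)
$w{\left(g \right)} = g - 5 g^{2}$ ($w{\left(g \right)} = g \left(- 5 g + 0\right) + g = g \left(- 5 g\right) + g = - 5 g^{2} + g = g - 5 g^{2}$)
$\frac{20999}{w{\left(V{\left(r \right)} \right)}} = \frac{20999}{5 \cdot 7^{2} \left(1 - 5 \cdot 5 \cdot 7^{2}\right)} = \frac{20999}{5 \cdot 49 \left(1 - 5 \cdot 5 \cdot 49\right)} = \frac{20999}{245 \left(1 - 1225\right)} = \frac{20999}{245 \left(-1224\right)} = \frac{20999}{-299880} = 20999 \left(- \frac{1}{299880}\right) = - \frac{20999}{299880}$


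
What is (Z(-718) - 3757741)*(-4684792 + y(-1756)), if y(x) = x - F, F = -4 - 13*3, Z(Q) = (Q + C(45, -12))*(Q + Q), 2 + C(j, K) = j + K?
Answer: 12987284834545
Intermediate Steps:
C(j, K) = -2 + K + j (C(j, K) = -2 + (j + K) = -2 + (K + j) = -2 + K + j)
Z(Q) = 2*Q*(31 + Q) (Z(Q) = (Q + (-2 - 12 + 45))*(Q + Q) = (Q + 31)*(2*Q) = (31 + Q)*(2*Q) = 2*Q*(31 + Q))
F = -43 (F = -4 - 39 = -43)
y(x) = 43 + x (y(x) = x - 1*(-43) = x + 43 = 43 + x)
(Z(-718) - 3757741)*(-4684792 + y(-1756)) = (2*(-718)*(31 - 718) - 3757741)*(-4684792 + (43 - 1756)) = (2*(-718)*(-687) - 3757741)*(-4684792 - 1713) = (986532 - 3757741)*(-4686505) = -2771209*(-4686505) = 12987284834545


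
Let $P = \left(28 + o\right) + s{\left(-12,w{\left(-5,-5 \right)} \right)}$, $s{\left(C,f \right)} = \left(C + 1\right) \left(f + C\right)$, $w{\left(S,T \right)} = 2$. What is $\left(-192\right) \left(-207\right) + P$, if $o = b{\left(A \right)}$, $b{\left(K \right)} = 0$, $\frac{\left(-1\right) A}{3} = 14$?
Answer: $39882$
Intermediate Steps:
$A = -42$ ($A = \left(-3\right) 14 = -42$)
$o = 0$
$s{\left(C,f \right)} = \left(1 + C\right) \left(C + f\right)$
$P = 138$ ($P = \left(28 + 0\right) + \left(-12 + 2 + \left(-12\right)^{2} - 24\right) = 28 + \left(-12 + 2 + 144 - 24\right) = 28 + 110 = 138$)
$\left(-192\right) \left(-207\right) + P = \left(-192\right) \left(-207\right) + 138 = 39744 + 138 = 39882$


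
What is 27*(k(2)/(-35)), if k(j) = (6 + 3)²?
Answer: -2187/35 ≈ -62.486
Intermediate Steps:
k(j) = 81 (k(j) = 9² = 81)
27*(k(2)/(-35)) = 27*(81/(-35)) = 27*(81*(-1/35)) = 27*(-81/35) = -2187/35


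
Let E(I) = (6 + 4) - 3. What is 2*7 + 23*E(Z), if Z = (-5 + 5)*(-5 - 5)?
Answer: 175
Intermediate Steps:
Z = 0 (Z = 0*(-10) = 0)
E(I) = 7 (E(I) = 10 - 3 = 7)
2*7 + 23*E(Z) = 2*7 + 23*7 = 14 + 161 = 175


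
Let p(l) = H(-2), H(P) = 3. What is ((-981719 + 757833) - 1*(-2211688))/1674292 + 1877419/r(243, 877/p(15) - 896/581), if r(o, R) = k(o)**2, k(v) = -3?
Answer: 1571682751283/7534314 ≈ 2.0860e+5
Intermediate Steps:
p(l) = 3
r(o, R) = 9 (r(o, R) = (-3)**2 = 9)
((-981719 + 757833) - 1*(-2211688))/1674292 + 1877419/r(243, 877/p(15) - 896/581) = ((-981719 + 757833) - 1*(-2211688))/1674292 + 1877419/9 = (-223886 + 2211688)*(1/1674292) + 1877419*(1/9) = 1987802*(1/1674292) + 1877419/9 = 993901/837146 + 1877419/9 = 1571682751283/7534314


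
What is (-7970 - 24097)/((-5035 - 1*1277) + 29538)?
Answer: -1527/1106 ≈ -1.3807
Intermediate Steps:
(-7970 - 24097)/((-5035 - 1*1277) + 29538) = -32067/((-5035 - 1277) + 29538) = -32067/(-6312 + 29538) = -32067/23226 = -32067*1/23226 = -1527/1106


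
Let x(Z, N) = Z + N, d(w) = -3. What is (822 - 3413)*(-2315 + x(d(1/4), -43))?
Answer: 6117351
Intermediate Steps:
x(Z, N) = N + Z
(822 - 3413)*(-2315 + x(d(1/4), -43)) = (822 - 3413)*(-2315 + (-43 - 3)) = -2591*(-2315 - 46) = -2591*(-2361) = 6117351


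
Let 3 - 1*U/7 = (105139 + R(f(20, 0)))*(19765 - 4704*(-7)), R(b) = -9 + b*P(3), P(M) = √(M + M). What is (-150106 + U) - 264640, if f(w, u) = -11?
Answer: -38777720355 + 4057361*√6 ≈ -3.8768e+10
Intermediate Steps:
P(M) = √2*√M (P(M) = √(2*M) = √2*√M)
R(b) = -9 + b*√6 (R(b) = -9 + b*(√2*√3) = -9 + b*√6)
U = -38777305609 + 4057361*√6 (U = 21 - 7*(105139 + (-9 - 11*√6))*(19765 - 4704*(-7)) = 21 - 7*(105130 - 11*√6)*(19765 + 32928) = 21 - 7*(105130 - 11*√6)*52693 = 21 - 7*(5539615090 - 579623*√6) = 21 + (-38777305630 + 4057361*√6) = -38777305609 + 4057361*√6 ≈ -3.8767e+10)
(-150106 + U) - 264640 = (-150106 + (-38777305609 + 4057361*√6)) - 264640 = (-38777455715 + 4057361*√6) - 264640 = -38777720355 + 4057361*√6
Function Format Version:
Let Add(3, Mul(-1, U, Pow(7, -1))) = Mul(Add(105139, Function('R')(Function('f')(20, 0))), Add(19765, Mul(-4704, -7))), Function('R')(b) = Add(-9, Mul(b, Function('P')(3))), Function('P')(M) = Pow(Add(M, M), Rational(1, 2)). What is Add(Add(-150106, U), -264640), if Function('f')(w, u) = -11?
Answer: Add(-38777720355, Mul(4057361, Pow(6, Rational(1, 2)))) ≈ -3.8768e+10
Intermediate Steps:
Function('P')(M) = Mul(Pow(2, Rational(1, 2)), Pow(M, Rational(1, 2))) (Function('P')(M) = Pow(Mul(2, M), Rational(1, 2)) = Mul(Pow(2, Rational(1, 2)), Pow(M, Rational(1, 2))))
Function('R')(b) = Add(-9, Mul(b, Pow(6, Rational(1, 2)))) (Function('R')(b) = Add(-9, Mul(b, Mul(Pow(2, Rational(1, 2)), Pow(3, Rational(1, 2))))) = Add(-9, Mul(b, Pow(6, Rational(1, 2)))))
U = Add(-38777305609, Mul(4057361, Pow(6, Rational(1, 2)))) (U = Add(21, Mul(-7, Mul(Add(105139, Add(-9, Mul(-11, Pow(6, Rational(1, 2))))), Add(19765, Mul(-4704, -7))))) = Add(21, Mul(-7, Mul(Add(105130, Mul(-11, Pow(6, Rational(1, 2)))), Add(19765, 32928)))) = Add(21, Mul(-7, Mul(Add(105130, Mul(-11, Pow(6, Rational(1, 2)))), 52693))) = Add(21, Mul(-7, Add(5539615090, Mul(-579623, Pow(6, Rational(1, 2)))))) = Add(21, Add(-38777305630, Mul(4057361, Pow(6, Rational(1, 2))))) = Add(-38777305609, Mul(4057361, Pow(6, Rational(1, 2)))) ≈ -3.8767e+10)
Add(Add(-150106, U), -264640) = Add(Add(-150106, Add(-38777305609, Mul(4057361, Pow(6, Rational(1, 2))))), -264640) = Add(Add(-38777455715, Mul(4057361, Pow(6, Rational(1, 2)))), -264640) = Add(-38777720355, Mul(4057361, Pow(6, Rational(1, 2))))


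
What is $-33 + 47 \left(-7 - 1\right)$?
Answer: $-409$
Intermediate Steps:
$-33 + 47 \left(-7 - 1\right) = -33 + 47 \left(-8\right) = -33 - 376 = -409$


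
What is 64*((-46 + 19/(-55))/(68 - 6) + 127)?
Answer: 13776672/1705 ≈ 8080.2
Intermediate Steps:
64*((-46 + 19/(-55))/(68 - 6) + 127) = 64*((-46 + 19*(-1/55))/62 + 127) = 64*((-46 - 19/55)*(1/62) + 127) = 64*(-2549/55*1/62 + 127) = 64*(-2549/3410 + 127) = 64*(430521/3410) = 13776672/1705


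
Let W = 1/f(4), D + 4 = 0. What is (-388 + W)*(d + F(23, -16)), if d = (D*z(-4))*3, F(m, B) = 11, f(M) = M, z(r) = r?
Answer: -91509/4 ≈ -22877.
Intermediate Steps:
D = -4 (D = -4 + 0 = -4)
d = 48 (d = -4*(-4)*3 = 16*3 = 48)
W = ¼ (W = 1/4 = ¼ ≈ 0.25000)
(-388 + W)*(d + F(23, -16)) = (-388 + ¼)*(48 + 11) = -1551/4*59 = -91509/4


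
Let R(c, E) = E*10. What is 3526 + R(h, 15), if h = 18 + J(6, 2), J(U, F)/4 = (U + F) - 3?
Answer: 3676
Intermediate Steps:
J(U, F) = -12 + 4*F + 4*U (J(U, F) = 4*((U + F) - 3) = 4*((F + U) - 3) = 4*(-3 + F + U) = -12 + 4*F + 4*U)
h = 38 (h = 18 + (-12 + 4*2 + 4*6) = 18 + (-12 + 8 + 24) = 18 + 20 = 38)
R(c, E) = 10*E
3526 + R(h, 15) = 3526 + 10*15 = 3526 + 150 = 3676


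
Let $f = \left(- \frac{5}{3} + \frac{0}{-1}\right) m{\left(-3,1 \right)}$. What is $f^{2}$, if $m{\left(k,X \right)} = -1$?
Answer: $\frac{25}{9} \approx 2.7778$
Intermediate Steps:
$f = \frac{5}{3}$ ($f = \left(- \frac{5}{3} + \frac{0}{-1}\right) \left(-1\right) = \left(\left(-5\right) \frac{1}{3} + 0 \left(-1\right)\right) \left(-1\right) = \left(- \frac{5}{3} + 0\right) \left(-1\right) = \left(- \frac{5}{3}\right) \left(-1\right) = \frac{5}{3} \approx 1.6667$)
$f^{2} = \left(\frac{5}{3}\right)^{2} = \frac{25}{9}$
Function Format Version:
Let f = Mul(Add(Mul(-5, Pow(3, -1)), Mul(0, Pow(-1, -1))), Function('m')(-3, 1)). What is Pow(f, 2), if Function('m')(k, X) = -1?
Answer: Rational(25, 9) ≈ 2.7778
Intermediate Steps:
f = Rational(5, 3) (f = Mul(Add(Mul(-5, Pow(3, -1)), Mul(0, Pow(-1, -1))), -1) = Mul(Add(Mul(-5, Rational(1, 3)), Mul(0, -1)), -1) = Mul(Add(Rational(-5, 3), 0), -1) = Mul(Rational(-5, 3), -1) = Rational(5, 3) ≈ 1.6667)
Pow(f, 2) = Pow(Rational(5, 3), 2) = Rational(25, 9)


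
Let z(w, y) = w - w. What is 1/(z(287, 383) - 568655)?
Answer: -1/568655 ≈ -1.7585e-6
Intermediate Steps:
z(w, y) = 0
1/(z(287, 383) - 568655) = 1/(0 - 568655) = 1/(-568655) = -1/568655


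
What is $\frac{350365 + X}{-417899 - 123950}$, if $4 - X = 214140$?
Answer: $- \frac{136229}{541849} \approx -0.25142$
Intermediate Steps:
$X = -214136$ ($X = 4 - 214140 = -214136$)
$\frac{350365 + X}{-417899 - 123950} = \frac{350365 - 214136}{-417899 - 123950} = \frac{136229}{-541849} = 136229 \left(- \frac{1}{541849}\right) = - \frac{136229}{541849}$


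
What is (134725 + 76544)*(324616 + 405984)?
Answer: 154353131400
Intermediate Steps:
(134725 + 76544)*(324616 + 405984) = 211269*730600 = 154353131400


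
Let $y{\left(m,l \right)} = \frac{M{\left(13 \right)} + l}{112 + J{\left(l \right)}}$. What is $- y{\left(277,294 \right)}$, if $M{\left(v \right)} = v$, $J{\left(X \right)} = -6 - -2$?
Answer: $- \frac{307}{108} \approx -2.8426$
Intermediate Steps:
$J{\left(X \right)} = -4$ ($J{\left(X \right)} = -6 + 2 = -4$)
$y{\left(m,l \right)} = \frac{13}{108} + \frac{l}{108}$ ($y{\left(m,l \right)} = \frac{13 + l}{112 - 4} = \frac{13 + l}{108} = \left(13 + l\right) \frac{1}{108} = \frac{13}{108} + \frac{l}{108}$)
$- y{\left(277,294 \right)} = - (\frac{13}{108} + \frac{1}{108} \cdot 294) = - (\frac{13}{108} + \frac{49}{18}) = \left(-1\right) \frac{307}{108} = - \frac{307}{108}$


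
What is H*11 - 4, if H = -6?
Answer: -70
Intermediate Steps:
H*11 - 4 = -6*11 - 4 = -66 - 4 = -70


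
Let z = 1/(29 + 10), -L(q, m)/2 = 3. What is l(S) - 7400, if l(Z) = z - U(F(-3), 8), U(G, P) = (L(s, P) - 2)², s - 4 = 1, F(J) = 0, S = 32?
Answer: -291095/39 ≈ -7464.0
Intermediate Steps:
s = 5 (s = 4 + 1 = 5)
L(q, m) = -6 (L(q, m) = -2*3 = -6)
z = 1/39 ≈ 0.025641
U(G, P) = 64 (U(G, P) = (-6 - 2)² = (-8)² = 64)
l(Z) = -2495/39 (l(Z) = 1/39 - 1*64 = 1/39 - 64 = -2495/39)
l(S) - 7400 = -2495/39 - 7400 = -291095/39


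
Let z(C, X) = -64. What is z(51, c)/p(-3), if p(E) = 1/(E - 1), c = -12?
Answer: 256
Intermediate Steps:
p(E) = 1/(-1 + E)
z(51, c)/p(-3) = -64/1/(-1 - 3) = -64/1/(-4) = -64/(-¼) = -4*(-64) = 256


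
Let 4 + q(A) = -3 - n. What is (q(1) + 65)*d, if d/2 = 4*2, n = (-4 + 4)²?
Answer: 928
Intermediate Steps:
n = 0 (n = 0² = 0)
d = 16 (d = 2*(4*2) = 2*8 = 16)
q(A) = -7 (q(A) = -4 + (-3 - 1*0) = -4 + (-3 + 0) = -4 - 3 = -7)
(q(1) + 65)*d = (-7 + 65)*16 = 58*16 = 928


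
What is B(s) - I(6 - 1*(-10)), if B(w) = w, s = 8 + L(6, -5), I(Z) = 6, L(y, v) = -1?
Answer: 1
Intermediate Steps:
s = 7 (s = 8 - 1 = 7)
B(s) - I(6 - 1*(-10)) = 7 - 1*6 = 7 - 6 = 1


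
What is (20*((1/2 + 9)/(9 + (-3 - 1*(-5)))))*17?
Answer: 3230/11 ≈ 293.64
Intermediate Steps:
(20*((1/2 + 9)/(9 + (-3 - 1*(-5)))))*17 = (20*((1/2 + 9)/(9 + (-3 + 5))))*17 = (20*(19/(2*(9 + 2))))*17 = (20*((19/2)/11))*17 = (20*((19/2)*(1/11)))*17 = (20*(19/22))*17 = (190/11)*17 = 3230/11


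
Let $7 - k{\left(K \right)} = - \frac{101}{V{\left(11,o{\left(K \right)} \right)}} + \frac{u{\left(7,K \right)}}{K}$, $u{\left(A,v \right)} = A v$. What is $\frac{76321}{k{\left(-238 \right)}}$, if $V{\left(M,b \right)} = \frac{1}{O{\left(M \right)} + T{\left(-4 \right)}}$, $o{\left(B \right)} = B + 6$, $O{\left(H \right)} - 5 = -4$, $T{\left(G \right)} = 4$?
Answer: $\frac{76321}{505} \approx 151.13$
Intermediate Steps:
$O{\left(H \right)} = 1$ ($O{\left(H \right)} = 5 - 4 = 1$)
$o{\left(B \right)} = 6 + B$
$V{\left(M,b \right)} = \frac{1}{5}$ ($V{\left(M,b \right)} = \frac{1}{1 + 4} = \frac{1}{5}$)
$k{\left(K \right)} = 505$ ($k{\left(K \right)} = 7 - \left(- 101 \frac{1}{\frac{1}{5}} + \frac{7 K}{K}\right) = 7 - \left(\left(-101\right) 5 + 7\right) = 7 - \left(-505 + 7\right) = 7 - -498 = 7 + 498 = 505$)
$\frac{76321}{k{\left(-238 \right)}} = \frac{76321}{505}$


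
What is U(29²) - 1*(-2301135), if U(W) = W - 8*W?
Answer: 2295248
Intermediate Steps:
U(W) = -7*W
U(29²) - 1*(-2301135) = -7*29² - 1*(-2301135) = -7*841 + 2301135 = -5887 + 2301135 = 2295248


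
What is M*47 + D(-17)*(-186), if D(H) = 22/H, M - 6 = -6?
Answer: 4092/17 ≈ 240.71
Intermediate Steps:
M = 0 (M = 6 - 6 = 0)
M*47 + D(-17)*(-186) = 0*47 + (22/(-17))*(-186) = 0 + (22*(-1/17))*(-186) = 0 - 22/17*(-186) = 0 + 4092/17 = 4092/17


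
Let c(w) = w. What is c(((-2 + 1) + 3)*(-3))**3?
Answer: -216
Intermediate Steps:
c(((-2 + 1) + 3)*(-3))**3 = (((-2 + 1) + 3)*(-3))**3 = ((-1 + 3)*(-3))**3 = (2*(-3))**3 = (-6)**3 = -216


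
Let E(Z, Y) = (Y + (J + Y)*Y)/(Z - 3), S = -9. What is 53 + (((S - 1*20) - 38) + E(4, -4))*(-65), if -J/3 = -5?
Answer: 7528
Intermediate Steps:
J = 15 (J = -3*(-5) = 15)
E(Z, Y) = (Y + Y*(15 + Y))/(-3 + Z) (E(Z, Y) = (Y + (15 + Y)*Y)/(Z - 3) = (Y + Y*(15 + Y))/(-3 + Z))
53 + (((S - 1*20) - 38) + E(4, -4))*(-65) = 53 + (((-9 - 1*20) - 38) - 4*(16 - 4)/(-3 + 4))*(-65) = 53 + (((-9 - 20) - 38) - 4*12/1)*(-65) = 53 + ((-29 - 38) - 4*1*12)*(-65) = 53 + (-67 - 48)*(-65) = 53 - 115*(-65) = 53 + 7475 = 7528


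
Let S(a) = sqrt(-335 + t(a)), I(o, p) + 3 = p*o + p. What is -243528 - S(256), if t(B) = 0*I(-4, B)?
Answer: -243528 - I*sqrt(335) ≈ -2.4353e+5 - 18.303*I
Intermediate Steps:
I(o, p) = -3 + p + o*p (I(o, p) = -3 + (p*o + p) = -3 + (o*p + p) = -3 + (p + o*p) = -3 + p + o*p)
t(B) = 0 (t(B) = 0*(-3 + B - 4*B) = 0*(-3 - 3*B) = 0)
S(a) = I*sqrt(335) (S(a) = sqrt(-335 + 0) = sqrt(-335) = I*sqrt(335))
-243528 - S(256) = -243528 - I*sqrt(335)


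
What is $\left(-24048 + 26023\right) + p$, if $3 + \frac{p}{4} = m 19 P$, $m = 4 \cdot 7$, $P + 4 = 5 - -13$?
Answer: $31755$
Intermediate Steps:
$P = 14$ ($P = -4 + \left(5 - -13\right) = -4 + \left(5 + 13\right) = -4 + 18 = 14$)
$m = 28$
$p = 29780$ ($p = -12 + 4 \cdot 28 \cdot 19 \cdot 14 = -12 + 4 \cdot 532 \cdot 14 = -12 + 4 \cdot 7448 = -12 + 29792 = 29780$)
$\left(-24048 + 26023\right) + p = \left(-24048 + 26023\right) + 29780 = 1975 + 29780 = 31755$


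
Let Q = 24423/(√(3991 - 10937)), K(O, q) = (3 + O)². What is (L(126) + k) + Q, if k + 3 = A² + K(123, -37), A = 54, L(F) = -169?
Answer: 18620 - 24423*I*√6946/6946 ≈ 18620.0 - 293.04*I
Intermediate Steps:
Q = -24423*I*√6946/6946 (Q = 24423/(√(-6946)) = 24423/((I*√6946)) = 24423*(-I*√6946/6946) = -24423*I*√6946/6946 ≈ -293.04*I)
k = 18789 (k = -3 + (54² + (3 + 123)²) = -3 + (2916 + 126²) = -3 + (2916 + 15876) = -3 + 18792 = 18789)
(L(126) + k) + Q = (-169 + 18789) - 24423*I*√6946/6946 = 18620 - 24423*I*√6946/6946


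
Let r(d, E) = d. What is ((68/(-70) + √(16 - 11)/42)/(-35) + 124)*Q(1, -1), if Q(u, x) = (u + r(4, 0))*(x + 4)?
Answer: 455802/245 - √5/98 ≈ 1860.4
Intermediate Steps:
Q(u, x) = (4 + u)*(4 + x) (Q(u, x) = (u + 4)*(x + 4) = (4 + u)*(4 + x))
((68/(-70) + √(16 - 11)/42)/(-35) + 124)*Q(1, -1) = ((68/(-70) + √(16 - 11)/42)/(-35) + 124)*(16 + 4*1 + 4*(-1) + 1*(-1)) = ((68*(-1/70) + √5*(1/42))*(-1/35) + 124)*(16 + 4 - 4 - 1) = ((-34/35 + √5/42)*(-1/35) + 124)*15 = ((34/1225 - √5/1470) + 124)*15 = (151934/1225 - √5/1470)*15 = 455802/245 - √5/98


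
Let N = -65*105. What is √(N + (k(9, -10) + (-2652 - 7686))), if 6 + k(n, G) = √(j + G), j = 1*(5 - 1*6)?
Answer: √(-17169 + I*√11) ≈ 0.013 + 131.03*I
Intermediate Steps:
j = -1 (j = 1*(5 - 6) = 1*(-1) = -1)
k(n, G) = -6 + √(-1 + G)
N = -6825
√(N + (k(9, -10) + (-2652 - 7686))) = √(-6825 + ((-6 + √(-1 - 10)) + (-2652 - 7686))) = √(-6825 + ((-6 + √(-11)) - 10338)) = √(-6825 + ((-6 + I*√11) - 10338)) = √(-6825 + (-10344 + I*√11)) = √(-17169 + I*√11)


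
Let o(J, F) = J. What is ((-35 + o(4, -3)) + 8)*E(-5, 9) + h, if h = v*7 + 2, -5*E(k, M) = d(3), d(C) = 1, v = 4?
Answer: 173/5 ≈ 34.600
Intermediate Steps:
E(k, M) = -⅕ (E(k, M) = -⅕*1 = -⅕)
h = 30 (h = 4*7 + 2 = 28 + 2 = 30)
((-35 + o(4, -3)) + 8)*E(-5, 9) + h = ((-35 + 4) + 8)*(-⅕) + 30 = (-31 + 8)*(-⅕) + 30 = -23*(-⅕) + 30 = 23/5 + 30 = 173/5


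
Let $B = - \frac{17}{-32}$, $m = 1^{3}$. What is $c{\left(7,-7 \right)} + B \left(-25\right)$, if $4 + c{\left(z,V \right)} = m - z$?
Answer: $- \frac{745}{32} \approx -23.281$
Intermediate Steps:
$m = 1$
$c{\left(z,V \right)} = -3 - z$ ($c{\left(z,V \right)} = -4 - \left(-1 + z\right) = -3 - z$)
$B = \frac{17}{32}$ ($B = \left(-17\right) \left(- \frac{1}{32}\right) = \frac{17}{32} \approx 0.53125$)
$c{\left(7,-7 \right)} + B \left(-25\right) = \left(-3 - 7\right) + \frac{17}{32} \left(-25\right) = \left(-3 - 7\right) - \frac{425}{32} = -10 - \frac{425}{32} = - \frac{745}{32}$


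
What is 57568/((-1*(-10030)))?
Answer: 28784/5015 ≈ 5.7396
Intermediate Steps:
57568/((-1*(-10030))) = 57568/10030 = 57568*(1/10030) = 28784/5015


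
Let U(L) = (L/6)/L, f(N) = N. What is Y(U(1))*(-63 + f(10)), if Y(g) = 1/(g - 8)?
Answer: 318/47 ≈ 6.7660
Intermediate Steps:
U(L) = ⅙ (U(L) = (L*(⅙))/L = (L/6)/L = ⅙)
Y(g) = 1/(-8 + g)
Y(U(1))*(-63 + f(10)) = (-63 + 10)/(-8 + ⅙) = -53/(-47/6) = -6/47*(-53) = 318/47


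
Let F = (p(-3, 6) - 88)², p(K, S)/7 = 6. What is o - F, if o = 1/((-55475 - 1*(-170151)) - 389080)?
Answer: -580638865/274404 ≈ -2116.0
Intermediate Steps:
p(K, S) = 42 (p(K, S) = 7*6 = 42)
o = -1/274404 (o = 1/((-55475 + 170151) - 389080) = 1/(114676 - 389080) = 1/(-274404) = -1/274404 ≈ -3.6443e-6)
F = 2116 (F = (42 - 88)² = (-46)² = 2116)
o - F = -1/274404 - 1*2116 = -1/274404 - 2116 = -580638865/274404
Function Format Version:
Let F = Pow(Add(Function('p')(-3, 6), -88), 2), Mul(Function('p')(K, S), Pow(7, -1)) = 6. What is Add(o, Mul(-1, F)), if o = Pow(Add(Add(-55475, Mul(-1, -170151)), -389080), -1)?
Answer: Rational(-580638865, 274404) ≈ -2116.0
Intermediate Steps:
Function('p')(K, S) = 42 (Function('p')(K, S) = Mul(7, 6) = 42)
o = Rational(-1, 274404) (o = Pow(Add(Add(-55475, 170151), -389080), -1) = Pow(Add(114676, -389080), -1) = Pow(-274404, -1) = Rational(-1, 274404) ≈ -3.6443e-6)
F = 2116 (F = Pow(Add(42, -88), 2) = Pow(-46, 2) = 2116)
Add(o, Mul(-1, F)) = Add(Rational(-1, 274404), Mul(-1, 2116)) = Add(Rational(-1, 274404), -2116) = Rational(-580638865, 274404)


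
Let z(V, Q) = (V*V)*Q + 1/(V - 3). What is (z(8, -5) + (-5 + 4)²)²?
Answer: 2540836/25 ≈ 1.0163e+5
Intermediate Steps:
z(V, Q) = 1/(-3 + V) + Q*V² (z(V, Q) = V²*Q + 1/(-3 + V) = Q*V² + 1/(-3 + V) = 1/(-3 + V) + Q*V²)
(z(8, -5) + (-5 + 4)²)² = ((1 - 5*8³ - 3*(-5)*8²)/(-3 + 8) + (-5 + 4)²)² = ((1 - 5*512 - 3*(-5)*64)/5 + (-1)²)² = ((1 - 2560 + 960)/5 + 1)² = ((⅕)*(-1599) + 1)² = (-1599/5 + 1)² = (-1594/5)² = 2540836/25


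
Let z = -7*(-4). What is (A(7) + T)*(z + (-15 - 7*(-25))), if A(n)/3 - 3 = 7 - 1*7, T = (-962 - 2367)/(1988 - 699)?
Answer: 1555136/1289 ≈ 1206.5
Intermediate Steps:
z = 28
T = -3329/1289 ≈ -2.5826
A(n) = 9 (A(n) = 9 + 3*(7 - 1*7) = 9 + 3*(7 - 7) = 9 + 3*0 = 9 + 0 = 9)
(A(7) + T)*(z + (-15 - 7*(-25))) = (9 - 3329/1289)*(28 + (-15 - 7*(-25))) = 8272*(28 + (-15 + 175))/1289 = 8272*(28 + 160)/1289 = (8272/1289)*188 = 1555136/1289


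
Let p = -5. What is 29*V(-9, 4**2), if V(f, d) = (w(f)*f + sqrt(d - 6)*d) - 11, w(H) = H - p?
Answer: 725 + 464*sqrt(10) ≈ 2192.3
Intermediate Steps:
w(H) = 5 + H (w(H) = H - 1*(-5) = H + 5 = 5 + H)
V(f, d) = -11 + d*sqrt(-6 + d) + f*(5 + f) (V(f, d) = ((5 + f)*f + sqrt(d - 6)*d) - 11 = (f*(5 + f) + sqrt(-6 + d)*d) - 11 = (f*(5 + f) + d*sqrt(-6 + d)) - 11 = (d*sqrt(-6 + d) + f*(5 + f)) - 11 = -11 + d*sqrt(-6 + d) + f*(5 + f))
29*V(-9, 4**2) = 29*(-11 + 4**2*sqrt(-6 + 4**2) - 9*(5 - 9)) = 29*(-11 + 16*sqrt(-6 + 16) - 9*(-4)) = 29*(-11 + 16*sqrt(10) + 36) = 29*(25 + 16*sqrt(10)) = 725 + 464*sqrt(10)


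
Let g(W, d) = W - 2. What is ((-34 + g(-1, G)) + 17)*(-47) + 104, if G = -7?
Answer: 1044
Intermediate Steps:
g(W, d) = -2 + W
((-34 + g(-1, G)) + 17)*(-47) + 104 = ((-34 + (-2 - 1)) + 17)*(-47) + 104 = ((-34 - 3) + 17)*(-47) + 104 = (-37 + 17)*(-47) + 104 = -20*(-47) + 104 = 940 + 104 = 1044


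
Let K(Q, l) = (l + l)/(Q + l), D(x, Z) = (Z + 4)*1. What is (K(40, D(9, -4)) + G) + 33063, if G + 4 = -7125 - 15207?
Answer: 10727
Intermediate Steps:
D(x, Z) = 4 + Z (D(x, Z) = (4 + Z)*1 = 4 + Z)
G = -22336 (G = -4 + (-7125 - 15207) = -4 - 22332 = -22336)
K(Q, l) = 2*l/(Q + l) (K(Q, l) = (2*l)/(Q + l) = 2*l/(Q + l))
(K(40, D(9, -4)) + G) + 33063 = (2*(4 - 4)/(40 + (4 - 4)) - 22336) + 33063 = (2*0/(40 + 0) - 22336) + 33063 = (2*0/40 - 22336) + 33063 = (2*0*(1/40) - 22336) + 33063 = (0 - 22336) + 33063 = -22336 + 33063 = 10727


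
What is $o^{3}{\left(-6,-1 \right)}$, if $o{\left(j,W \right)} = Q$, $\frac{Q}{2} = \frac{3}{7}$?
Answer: $\frac{216}{343} \approx 0.62974$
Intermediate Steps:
$Q = \frac{6}{7}$ ($Q = 2 \cdot \frac{3}{7} = \frac{6}{7} \approx 0.85714$)
$o{\left(j,W \right)} = \frac{6}{7}$
$o^{3}{\left(-6,-1 \right)} = \left(\frac{6}{7}\right)^{3} = \frac{216}{343}$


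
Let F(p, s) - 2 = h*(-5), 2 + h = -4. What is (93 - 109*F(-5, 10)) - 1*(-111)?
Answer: -3284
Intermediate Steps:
h = -6 (h = -2 - 4 = -6)
F(p, s) = 32 (F(p, s) = 2 - 6*(-5) = 2 + 30 = 32)
(93 - 109*F(-5, 10)) - 1*(-111) = (93 - 109*32) - 1*(-111) = (93 - 3488) + 111 = -3395 + 111 = -3284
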